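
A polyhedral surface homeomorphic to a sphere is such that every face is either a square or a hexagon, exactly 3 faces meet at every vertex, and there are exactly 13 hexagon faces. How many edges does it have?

51

Let x be the number of squares; then F = 13 + x.
Edge–face incidences: 2E = 6·13 + 4·x = 78 + 4x.
Every vertex has degree 3, so 3V = 2E.
Euler: V − E + F = 2 ⇒ (2E)/3 − E + (13 + x) = 2.
Multiply by 6: 2·(2E) − 3·(2E) + 6·(13 + x) = 12, i.e. 78 + 6x − (78 + 4x) = 12.
Collecting terms: 2x = 12, so x = 6.
Then 2E = 78 + 4·6 = 102, so E = 51, V = 2E/3 = 34, F = 13 + 6 = 19.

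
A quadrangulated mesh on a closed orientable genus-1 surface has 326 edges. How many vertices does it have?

163

χ = 2 − 2·1 = 0, and every face is a square so 4F = 2E.
F = 2E/4 = 163. Then V = 0 + E − F = 0 + 326 − 163 = 163.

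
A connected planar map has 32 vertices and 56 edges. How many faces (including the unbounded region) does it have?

Euler's formula for a connected plane graph: V − E + F = 2, so F = 2 − 32 + 56 = 26.

26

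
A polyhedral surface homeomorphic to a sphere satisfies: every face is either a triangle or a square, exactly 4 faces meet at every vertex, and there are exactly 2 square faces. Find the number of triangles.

8

Let x be the number of triangles; then F = 2 + x.
Edge–face incidences: 2E = 4·2 + 3·x = 8 + 3x.
Every vertex has degree 4, so 4V = 2E.
Euler: V − E + F = 2 ⇒ (2E)/4 − E + (2 + x) = 2.
Multiply by 8: 2·(2E) − 4·(2E) + 8·(2 + x) = 16, i.e. 16 + 8x − 2·(8 + 3x) = 16.
Collecting terms: 2x = 16, so x = 8.
Then 2E = 8 + 3·8 = 32, so E = 16, V = 2E/4 = 8, F = 2 + 8 = 10.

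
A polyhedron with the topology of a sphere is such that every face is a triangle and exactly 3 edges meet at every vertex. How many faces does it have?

4

Each face has 3 edges and each edge borders two faces, so 2E = 3F.
Each vertex has degree 3, so 3V = 2E and hence V = 3F/3.
Euler: V − E + F = 2 ⇒ (3F/3) − (3F/2) + F = 2.
Multiply by 6: (6 − 9 + 6)F = 12, i.e. 3F = 12.
So F = 4, E = 3·4/2 = 6, V = 3·4/3 = 4.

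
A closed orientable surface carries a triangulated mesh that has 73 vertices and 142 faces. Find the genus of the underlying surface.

Every face is a triangle, so 2E = 3·142 = 426, giving E = 213.
χ = V − E + F = 73 − 213 + 142 = 2.
For a closed orientable surface χ = 2 − 2g, so g = (2 − (2))/2 = 0.

0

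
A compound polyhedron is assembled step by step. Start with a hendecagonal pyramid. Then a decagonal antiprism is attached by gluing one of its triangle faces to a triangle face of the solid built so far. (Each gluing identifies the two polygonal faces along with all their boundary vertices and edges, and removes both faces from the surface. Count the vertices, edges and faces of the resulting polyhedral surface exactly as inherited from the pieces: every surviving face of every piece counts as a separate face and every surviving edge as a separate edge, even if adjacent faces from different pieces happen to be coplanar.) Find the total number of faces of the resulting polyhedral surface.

32

A hendecagonal pyramid: V=12, E=22, F=12.
Attach a decagonal antiprism (V=20, E=40, F=22) along a 3-gon: merge 3 vertices and 3 edges, delete both glued faces → V=29, E=59, F=32.
Check: V − E + F = 29 − 59 + 32 = 2.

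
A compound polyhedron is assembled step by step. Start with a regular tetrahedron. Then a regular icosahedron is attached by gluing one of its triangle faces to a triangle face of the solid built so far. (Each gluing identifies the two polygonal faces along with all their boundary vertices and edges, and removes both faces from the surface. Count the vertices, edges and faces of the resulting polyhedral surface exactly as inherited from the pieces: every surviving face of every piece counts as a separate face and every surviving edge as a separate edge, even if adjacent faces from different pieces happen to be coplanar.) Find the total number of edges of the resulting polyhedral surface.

33

A regular tetrahedron: V=4, E=6, F=4.
Attach a regular icosahedron (V=12, E=30, F=20) along a 3-gon: merge 3 vertices and 3 edges, delete both glued faces → V=13, E=33, F=22.
Check: V − E + F = 13 − 33 + 22 = 2.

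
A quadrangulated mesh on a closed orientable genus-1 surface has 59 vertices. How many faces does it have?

59

χ = 2 − 2·1 = 0, and every face is a square so 4F = 2E.
V − E + F = 0 with E = 4F/2 gives 59 − (4/2 − 1)·F = 0, so F = 59 and E = 118.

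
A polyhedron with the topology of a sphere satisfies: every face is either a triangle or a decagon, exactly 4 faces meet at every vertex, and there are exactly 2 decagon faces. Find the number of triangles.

Let x be the number of triangles; then F = 2 + x.
Edge–face incidences: 2E = 10·2 + 3·x = 20 + 3x.
Every vertex has degree 4, so 4V = 2E.
Euler: V − E + F = 2 ⇒ (2E)/4 − E + (2 + x) = 2.
Multiply by 8: 2·(2E) − 4·(2E) + 8·(2 + x) = 16, i.e. 16 + 8x − 2·(20 + 3x) = 16.
Collecting terms: 2x − 24 = 16, so 2x = 40, so x = 20.
Then 2E = 20 + 3·20 = 80, so E = 40, V = 2E/4 = 20, F = 2 + 20 = 22.

20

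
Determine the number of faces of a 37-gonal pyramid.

A pyramid on an n-gon base has one n-gon and n triangles: V = 37 + 1 = 38, E = 2·37 = 74, F = 37 + 1 = 38.

38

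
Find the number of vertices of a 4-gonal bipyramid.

6

A bipyramid over an n-gon has 2n triangular faces and n + 2 vertices: V = 4 + 2 = 6, E = 3·4 = 12, F = 2·4 = 8.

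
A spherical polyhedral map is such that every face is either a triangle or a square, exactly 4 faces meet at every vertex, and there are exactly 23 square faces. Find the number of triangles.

Let x be the number of triangles; then F = 23 + x.
Edge–face incidences: 2E = 4·23 + 3·x = 92 + 3x.
Every vertex has degree 4, so 4V = 2E.
Euler: V − E + F = 2 ⇒ (2E)/4 − E + (23 + x) = 2.
Multiply by 8: 2·(2E) − 4·(2E) + 8·(23 + x) = 16, i.e. 184 + 8x − 2·(92 + 3x) = 16.
Collecting terms: 2x = 16, so x = 8.
Then 2E = 92 + 3·8 = 116, so E = 58, V = 2E/4 = 29, F = 23 + 8 = 31.

8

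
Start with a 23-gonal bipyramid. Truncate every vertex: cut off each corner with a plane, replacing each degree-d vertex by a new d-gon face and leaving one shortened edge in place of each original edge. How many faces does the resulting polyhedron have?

The base solid has V = 25, E = 69, F = 46.
Truncation replaces each original edge-end by a new vertex, so V′ = 2E = 138.
Each original edge survives, and each old vertex of degree d contributes d new edges; summing degrees gives Σd = 2E, so E′ = E + 2E = 3E = 207.
Each original face survives and each original vertex becomes one new face: F′ = F + V = 71.

71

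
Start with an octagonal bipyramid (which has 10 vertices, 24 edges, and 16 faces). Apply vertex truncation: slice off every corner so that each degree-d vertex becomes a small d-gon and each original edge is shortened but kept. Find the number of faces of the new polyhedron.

26

Truncation replaces each original edge-end by a new vertex, so V′ = 2E = 48.
Each original edge survives, and each old vertex of degree d contributes d new edges; summing degrees gives Σd = 2E, so E′ = E + 2E = 3E = 72.
Each original face survives and each original vertex becomes one new face: F′ = F + V = 26.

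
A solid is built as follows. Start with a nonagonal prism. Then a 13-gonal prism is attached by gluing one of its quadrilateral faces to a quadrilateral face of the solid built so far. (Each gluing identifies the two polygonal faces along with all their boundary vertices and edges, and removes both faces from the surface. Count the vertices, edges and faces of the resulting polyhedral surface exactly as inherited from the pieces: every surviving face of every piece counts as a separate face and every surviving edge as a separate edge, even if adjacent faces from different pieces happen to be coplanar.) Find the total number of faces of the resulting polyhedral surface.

24

A nonagonal prism: V=18, E=27, F=11.
Attach a 13-gonal prism (V=26, E=39, F=15) along a 4-gon: merge 4 vertices and 4 edges, delete both glued faces → V=40, E=62, F=24.
Check: V − E + F = 40 − 62 + 24 = 2.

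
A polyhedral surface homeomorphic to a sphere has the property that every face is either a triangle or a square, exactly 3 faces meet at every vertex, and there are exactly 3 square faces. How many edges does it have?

Let x be the number of triangles; then F = 3 + x.
Edge–face incidences: 2E = 4·3 + 3·x = 12 + 3x.
Every vertex has degree 3, so 3V = 2E.
Euler: V − E + F = 2 ⇒ (2E)/3 − E + (3 + x) = 2.
Multiply by 6: 2·(2E) − 3·(2E) + 6·(3 + x) = 12, i.e. 18 + 6x − (12 + 3x) = 12.
Collecting terms: 3x + 6 = 12, so 3x = 6, so x = 2.
Then 2E = 12 + 3·2 = 18, so E = 9, V = 2E/3 = 6, F = 3 + 2 = 5.

9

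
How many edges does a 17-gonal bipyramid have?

51

A bipyramid over an n-gon has 2n triangular faces and n + 2 vertices: V = 17 + 2 = 19, E = 3·17 = 51, F = 2·17 = 34.
Check: V − E + F = 19 − 51 + 34 = 2.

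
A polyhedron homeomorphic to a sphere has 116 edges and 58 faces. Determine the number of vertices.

Here V − E + F = 2.
V = 2 + E − F = 2 + 116 − 58 = 60.

60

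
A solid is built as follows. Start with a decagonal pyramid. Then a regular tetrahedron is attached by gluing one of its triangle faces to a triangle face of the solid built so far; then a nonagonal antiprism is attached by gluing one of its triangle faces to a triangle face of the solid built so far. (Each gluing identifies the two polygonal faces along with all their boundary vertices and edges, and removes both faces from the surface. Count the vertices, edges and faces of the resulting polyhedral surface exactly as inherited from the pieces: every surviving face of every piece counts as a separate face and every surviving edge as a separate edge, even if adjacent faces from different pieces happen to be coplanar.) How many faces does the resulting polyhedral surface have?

31

A decagonal pyramid: V=11, E=20, F=11.
Attach a regular tetrahedron (V=4, E=6, F=4) along a 3-gon: merge 3 vertices and 3 edges, delete both glued faces → V=12, E=23, F=13.
Attach a nonagonal antiprism (V=18, E=36, F=20) along a 3-gon: merge 3 vertices and 3 edges, delete both glued faces → V=27, E=56, F=31.
Check: V − E + F = 27 − 56 + 31 = 2.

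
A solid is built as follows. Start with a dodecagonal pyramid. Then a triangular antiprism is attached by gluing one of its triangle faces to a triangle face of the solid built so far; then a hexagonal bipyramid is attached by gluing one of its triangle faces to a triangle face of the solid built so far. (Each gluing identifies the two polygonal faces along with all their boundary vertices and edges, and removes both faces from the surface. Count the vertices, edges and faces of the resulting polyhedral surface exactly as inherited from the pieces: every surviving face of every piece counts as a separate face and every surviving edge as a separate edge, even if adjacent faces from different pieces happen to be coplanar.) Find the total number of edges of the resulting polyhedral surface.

48

A dodecagonal pyramid: V=13, E=24, F=13.
Attach a triangular antiprism (V=6, E=12, F=8) along a 3-gon: merge 3 vertices and 3 edges, delete both glued faces → V=16, E=33, F=19.
Attach a hexagonal bipyramid (V=8, E=18, F=12) along a 3-gon: merge 3 vertices and 3 edges, delete both glued faces → V=21, E=48, F=29.
Check: V − E + F = 21 − 48 + 29 = 2.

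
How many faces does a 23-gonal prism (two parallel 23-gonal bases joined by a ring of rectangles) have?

25

A prism on an n-gon has two n-gon bases and n rectangular sides: V = 2·23 = 46, E = 3·23 = 69, F = 23 + 2 = 25.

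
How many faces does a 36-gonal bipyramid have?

A bipyramid over an n-gon has 2n triangular faces and n + 2 vertices: V = 36 + 2 = 38, E = 3·36 = 108, F = 2·36 = 72.

72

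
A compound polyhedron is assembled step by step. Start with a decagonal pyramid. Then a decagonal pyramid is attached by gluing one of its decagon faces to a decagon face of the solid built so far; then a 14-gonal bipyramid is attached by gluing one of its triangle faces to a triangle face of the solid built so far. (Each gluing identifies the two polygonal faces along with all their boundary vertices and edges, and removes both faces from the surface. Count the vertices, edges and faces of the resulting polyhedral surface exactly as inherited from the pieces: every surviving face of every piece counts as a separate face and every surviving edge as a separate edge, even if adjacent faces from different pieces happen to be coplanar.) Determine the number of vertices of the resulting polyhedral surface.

A decagonal pyramid: V=11, E=20, F=11.
Attach a decagonal pyramid (V=11, E=20, F=11) along a 10-gon: merge 10 vertices and 10 edges, delete both glued faces → V=12, E=30, F=20.
Attach a 14-gonal bipyramid (V=16, E=42, F=28) along a 3-gon: merge 3 vertices and 3 edges, delete both glued faces → V=25, E=69, F=46.
Check: V − E + F = 25 − 69 + 46 = 2.

25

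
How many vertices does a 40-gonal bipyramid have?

A bipyramid over an n-gon has 2n triangular faces and n + 2 vertices: V = 40 + 2 = 42, E = 3·40 = 120, F = 2·40 = 80.

42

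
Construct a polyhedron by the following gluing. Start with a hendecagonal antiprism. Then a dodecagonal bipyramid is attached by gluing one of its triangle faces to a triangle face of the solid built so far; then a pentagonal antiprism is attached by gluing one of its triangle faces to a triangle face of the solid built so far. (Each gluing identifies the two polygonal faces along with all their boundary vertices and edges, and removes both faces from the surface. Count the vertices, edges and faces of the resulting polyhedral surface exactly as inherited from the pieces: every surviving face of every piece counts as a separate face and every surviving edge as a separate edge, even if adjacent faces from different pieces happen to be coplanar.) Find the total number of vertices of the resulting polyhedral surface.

A hendecagonal antiprism: V=22, E=44, F=24.
Attach a dodecagonal bipyramid (V=14, E=36, F=24) along a 3-gon: merge 3 vertices and 3 edges, delete both glued faces → V=33, E=77, F=46.
Attach a pentagonal antiprism (V=10, E=20, F=12) along a 3-gon: merge 3 vertices and 3 edges, delete both glued faces → V=40, E=94, F=56.
Check: V − E + F = 40 − 94 + 56 = 2.

40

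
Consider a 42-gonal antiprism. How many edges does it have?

An antiprism on an n-gon has two n-gon caps and 2n triangles: V = 2·42 = 84, E = 4·42 = 168, F = 2·42 + 2 = 86.

168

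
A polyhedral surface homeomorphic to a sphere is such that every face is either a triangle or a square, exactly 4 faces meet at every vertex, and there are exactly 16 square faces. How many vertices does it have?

Let x be the number of triangles; then F = 16 + x.
Edge–face incidences: 2E = 4·16 + 3·x = 64 + 3x.
Every vertex has degree 4, so 4V = 2E.
Euler: V − E + F = 2 ⇒ (2E)/4 − E + (16 + x) = 2.
Multiply by 8: 2·(2E) − 4·(2E) + 8·(16 + x) = 16, i.e. 128 + 8x − 2·(64 + 3x) = 16.
Collecting terms: 2x = 16, so x = 8.
Then 2E = 64 + 3·8 = 88, so E = 44, V = 2E/4 = 22, F = 16 + 8 = 24.

22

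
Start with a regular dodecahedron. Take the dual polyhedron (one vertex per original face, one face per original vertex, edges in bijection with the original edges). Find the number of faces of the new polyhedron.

20

The base solid has V = 20, E = 30, F = 12.
The dual swaps V and F and preserves E: V′ = F = 12, E′ = E = 30, F′ = V = 20.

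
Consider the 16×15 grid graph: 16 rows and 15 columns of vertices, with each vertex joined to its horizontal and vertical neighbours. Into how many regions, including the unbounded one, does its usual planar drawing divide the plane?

The grid has V = 16·15 = 240 vertices and E = 16·14 + 15·15 = 449 edges.
F = 2 − V + E = 2 − 240 + 449 = 211.

211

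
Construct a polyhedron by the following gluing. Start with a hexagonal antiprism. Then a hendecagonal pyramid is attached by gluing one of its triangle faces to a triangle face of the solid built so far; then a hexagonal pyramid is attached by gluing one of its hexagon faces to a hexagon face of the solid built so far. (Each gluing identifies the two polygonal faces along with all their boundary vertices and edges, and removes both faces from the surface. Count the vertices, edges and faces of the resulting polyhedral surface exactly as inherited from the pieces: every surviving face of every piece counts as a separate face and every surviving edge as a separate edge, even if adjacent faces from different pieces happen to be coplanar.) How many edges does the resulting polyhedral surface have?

49

A hexagonal antiprism: V=12, E=24, F=14.
Attach a hendecagonal pyramid (V=12, E=22, F=12) along a 3-gon: merge 3 vertices and 3 edges, delete both glued faces → V=21, E=43, F=24.
Attach a hexagonal pyramid (V=7, E=12, F=7) along a 6-gon: merge 6 vertices and 6 edges, delete both glued faces → V=22, E=49, F=29.
Check: V − E + F = 22 − 49 + 29 = 2.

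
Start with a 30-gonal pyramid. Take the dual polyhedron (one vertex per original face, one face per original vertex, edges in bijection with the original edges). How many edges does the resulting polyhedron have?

60

The base solid has V = 31, E = 60, F = 31.
The dual swaps V and F and preserves E: V′ = F = 31, E′ = E = 60, F′ = V = 31.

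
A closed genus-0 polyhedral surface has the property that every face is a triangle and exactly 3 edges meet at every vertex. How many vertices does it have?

4

Each face has 3 edges and each edge borders two faces, so 2E = 3F.
Each vertex has degree 3, so 3V = 2E and hence V = 3F/3.
Euler: V − E + F = 2 ⇒ (3F/3) − (3F/2) + F = 2.
Multiply by 6: (6 − 9 + 6)F = 12, i.e. 3F = 12.
So F = 4, E = 3·4/2 = 6, V = 3·4/3 = 4.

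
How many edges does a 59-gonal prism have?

A prism on an n-gon has two n-gon bases and n rectangular sides: V = 2·59 = 118, E = 3·59 = 177, F = 59 + 2 = 61.
Check: V − E + F = 118 − 177 + 61 = 2.

177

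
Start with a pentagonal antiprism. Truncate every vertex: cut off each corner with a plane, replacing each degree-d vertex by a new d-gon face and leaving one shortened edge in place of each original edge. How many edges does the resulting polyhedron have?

The base solid has V = 10, E = 20, F = 12.
Truncation replaces each original edge-end by a new vertex, so V′ = 2E = 40.
Each original edge survives, and each old vertex of degree d contributes d new edges; summing degrees gives Σd = 2E, so E′ = E + 2E = 3E = 60.
Each original face survives and each original vertex becomes one new face: F′ = F + V = 22.

60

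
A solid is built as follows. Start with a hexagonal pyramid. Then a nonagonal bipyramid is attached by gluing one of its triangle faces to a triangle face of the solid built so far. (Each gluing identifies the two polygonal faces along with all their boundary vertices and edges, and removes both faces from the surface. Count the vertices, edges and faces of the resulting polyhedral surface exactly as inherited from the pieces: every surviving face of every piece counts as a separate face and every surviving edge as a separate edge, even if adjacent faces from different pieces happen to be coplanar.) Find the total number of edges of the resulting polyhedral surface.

36

A hexagonal pyramid: V=7, E=12, F=7.
Attach a nonagonal bipyramid (V=11, E=27, F=18) along a 3-gon: merge 3 vertices and 3 edges, delete both glued faces → V=15, E=36, F=23.
Check: V − E + F = 15 − 36 + 23 = 2.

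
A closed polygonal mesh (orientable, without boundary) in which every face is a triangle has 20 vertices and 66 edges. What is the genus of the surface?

2

Every face is a triangle and each edge borders two faces, so 3F = 2·66, giving F = 44.
χ = V − E + F = 20 − 66 + 44 = -2.
For a closed orientable surface χ = 2 − 2g, so g = (2 − (-2))/2 = 2.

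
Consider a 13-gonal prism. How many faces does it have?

A prism on an n-gon has two n-gon bases and n rectangular sides: V = 2·13 = 26, E = 3·13 = 39, F = 13 + 2 = 15.

15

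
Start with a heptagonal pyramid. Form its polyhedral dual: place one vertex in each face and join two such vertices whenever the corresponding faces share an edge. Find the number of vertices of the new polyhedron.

8

The base solid has V = 8, E = 14, F = 8.
The dual swaps V and F and preserves E: V′ = F = 8, E′ = E = 14, F′ = V = 8.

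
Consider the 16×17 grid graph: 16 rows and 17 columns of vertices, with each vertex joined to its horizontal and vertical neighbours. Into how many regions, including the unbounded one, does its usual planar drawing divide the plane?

241

The grid has V = 16·17 = 272 vertices and E = 16·16 + 17·15 = 511 edges.
F = 2 − V + E = 2 − 272 + 511 = 241.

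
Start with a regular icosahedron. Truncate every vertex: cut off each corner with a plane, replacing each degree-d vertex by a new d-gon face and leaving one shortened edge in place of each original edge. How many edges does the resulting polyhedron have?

The base solid has V = 12, E = 30, F = 20.
Truncation replaces each original edge-end by a new vertex, so V′ = 2E = 60.
Each original edge survives, and each old vertex of degree d contributes d new edges; summing degrees gives Σd = 2E, so E′ = E + 2E = 3E = 90.
Each original face survives and each original vertex becomes one new face: F′ = F + V = 32.

90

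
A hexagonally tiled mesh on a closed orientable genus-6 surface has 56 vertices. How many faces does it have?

χ = 2 − 2·6 = -10, and every face is a hexagon so 6F = 2E.
V − E + F = -10 with E = 6F/2 gives 56 − (6/2 − 1)·F = -10, so F = 33 and E = 99.

33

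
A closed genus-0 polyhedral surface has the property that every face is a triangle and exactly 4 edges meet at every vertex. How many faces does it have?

8

Each face has 3 edges and each edge borders two faces, so 2E = 3F.
Each vertex has degree 4, so 4V = 2E and hence V = 3F/4.
Euler: V − E + F = 2 ⇒ (3F/4) − (3F/2) + F = 2.
Multiply by 8: (6 − 12 + 8)F = 16, i.e. 2F = 16.
So F = 8, E = 3·8/2 = 12, V = 3·8/4 = 6.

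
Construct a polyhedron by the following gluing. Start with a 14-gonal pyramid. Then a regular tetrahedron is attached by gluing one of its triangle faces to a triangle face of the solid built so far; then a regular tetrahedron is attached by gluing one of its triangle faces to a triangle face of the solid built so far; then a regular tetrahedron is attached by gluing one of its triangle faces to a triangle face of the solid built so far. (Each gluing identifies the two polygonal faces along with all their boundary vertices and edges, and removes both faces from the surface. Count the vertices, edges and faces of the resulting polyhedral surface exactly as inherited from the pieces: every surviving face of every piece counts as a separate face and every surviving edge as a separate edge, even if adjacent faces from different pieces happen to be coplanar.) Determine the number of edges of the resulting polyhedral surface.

A 14-gonal pyramid: V=15, E=28, F=15.
Attach a regular tetrahedron (V=4, E=6, F=4) along a 3-gon: merge 3 vertices and 3 edges, delete both glued faces → V=16, E=31, F=17.
Attach a regular tetrahedron (V=4, E=6, F=4) along a 3-gon: merge 3 vertices and 3 edges, delete both glued faces → V=17, E=34, F=19.
Attach a regular tetrahedron (V=4, E=6, F=4) along a 3-gon: merge 3 vertices and 3 edges, delete both glued faces → V=18, E=37, F=21.
Check: V − E + F = 18 − 37 + 21 = 2.

37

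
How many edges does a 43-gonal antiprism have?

172

An antiprism on an n-gon has two n-gon caps and 2n triangles: V = 2·43 = 86, E = 4·43 = 172, F = 2·43 + 2 = 88.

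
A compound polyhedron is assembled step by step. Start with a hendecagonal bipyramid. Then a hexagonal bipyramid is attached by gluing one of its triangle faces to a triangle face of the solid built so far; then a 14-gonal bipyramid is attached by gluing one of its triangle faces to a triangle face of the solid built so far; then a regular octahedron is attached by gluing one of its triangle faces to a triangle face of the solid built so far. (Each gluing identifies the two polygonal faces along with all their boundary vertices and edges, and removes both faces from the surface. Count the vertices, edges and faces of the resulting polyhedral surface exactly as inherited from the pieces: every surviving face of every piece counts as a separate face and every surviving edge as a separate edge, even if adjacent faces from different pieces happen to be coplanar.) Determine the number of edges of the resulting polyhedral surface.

A hendecagonal bipyramid: V=13, E=33, F=22.
Attach a hexagonal bipyramid (V=8, E=18, F=12) along a 3-gon: merge 3 vertices and 3 edges, delete both glued faces → V=18, E=48, F=32.
Attach a 14-gonal bipyramid (V=16, E=42, F=28) along a 3-gon: merge 3 vertices and 3 edges, delete both glued faces → V=31, E=87, F=58.
Attach a regular octahedron (V=6, E=12, F=8) along a 3-gon: merge 3 vertices and 3 edges, delete both glued faces → V=34, E=96, F=64.
Check: V − E + F = 34 − 96 + 64 = 2.

96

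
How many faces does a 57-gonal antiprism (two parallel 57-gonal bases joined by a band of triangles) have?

116

An antiprism on an n-gon has two n-gon caps and 2n triangles: V = 2·57 = 114, E = 4·57 = 228, F = 2·57 + 2 = 116.
Check: V − E + F = 114 − 228 + 116 = 2.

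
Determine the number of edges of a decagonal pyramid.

20

A pyramid on an n-gon base has one n-gon and n triangles: V = 10 + 1 = 11, E = 2·10 = 20, F = 10 + 1 = 11.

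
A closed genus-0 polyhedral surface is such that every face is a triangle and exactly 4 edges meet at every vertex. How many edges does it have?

12

Each face has 3 edges and each edge borders two faces, so 2E = 3F.
Each vertex has degree 4, so 4V = 2E and hence V = 3F/4.
Euler: V − E + F = 2 ⇒ (3F/4) − (3F/2) + F = 2.
Multiply by 8: (6 − 12 + 8)F = 16, i.e. 2F = 16.
So F = 8, E = 3·8/2 = 12, V = 3·8/4 = 6.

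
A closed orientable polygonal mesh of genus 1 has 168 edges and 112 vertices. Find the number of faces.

For a closed orientable surface of genus 1, χ = 2 − 2·1 = 0.
F = 0 − V + E = 0 − 112 + 168 = 56.

56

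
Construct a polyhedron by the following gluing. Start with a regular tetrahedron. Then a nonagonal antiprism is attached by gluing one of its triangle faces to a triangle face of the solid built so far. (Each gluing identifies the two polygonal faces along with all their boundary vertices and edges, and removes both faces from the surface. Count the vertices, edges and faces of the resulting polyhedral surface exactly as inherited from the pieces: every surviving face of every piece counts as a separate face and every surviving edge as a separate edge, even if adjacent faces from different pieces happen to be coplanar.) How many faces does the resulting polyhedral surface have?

A regular tetrahedron: V=4, E=6, F=4.
Attach a nonagonal antiprism (V=18, E=36, F=20) along a 3-gon: merge 3 vertices and 3 edges, delete both glued faces → V=19, E=39, F=22.
Check: V − E + F = 19 − 39 + 22 = 2.

22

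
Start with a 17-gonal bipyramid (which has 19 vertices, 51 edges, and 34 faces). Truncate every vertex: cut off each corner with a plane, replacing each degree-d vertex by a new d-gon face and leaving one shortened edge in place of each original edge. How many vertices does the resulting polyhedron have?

Truncation replaces each original edge-end by a new vertex, so V′ = 2E = 102.
Each original edge survives, and each old vertex of degree d contributes d new edges; summing degrees gives Σd = 2E, so E′ = E + 2E = 3E = 153.
Each original face survives and each original vertex becomes one new face: F′ = F + V = 53.

102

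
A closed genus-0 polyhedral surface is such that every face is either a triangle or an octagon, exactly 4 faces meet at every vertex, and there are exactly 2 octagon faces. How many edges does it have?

Let x be the number of triangles; then F = 2 + x.
Edge–face incidences: 2E = 8·2 + 3·x = 16 + 3x.
Every vertex has degree 4, so 4V = 2E.
Euler: V − E + F = 2 ⇒ (2E)/4 − E + (2 + x) = 2.
Multiply by 8: 2·(2E) − 4·(2E) + 8·(2 + x) = 16, i.e. 16 + 8x − 2·(16 + 3x) = 16.
Collecting terms: 2x − 16 = 16, so 2x = 32, so x = 16.
Then 2E = 16 + 3·16 = 64, so E = 32, V = 2E/4 = 16, F = 2 + 16 = 18.

32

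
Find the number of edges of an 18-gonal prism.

A prism on an n-gon has two n-gon bases and n rectangular sides: V = 2·18 = 36, E = 3·18 = 54, F = 18 + 2 = 20.
Check: V − E + F = 36 − 54 + 20 = 2.

54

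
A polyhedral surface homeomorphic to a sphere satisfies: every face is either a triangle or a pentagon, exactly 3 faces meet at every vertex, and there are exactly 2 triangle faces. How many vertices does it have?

12

Let x be the number of pentagons; then F = 2 + x.
Edge–face incidences: 2E = 3·2 + 5·x = 6 + 5x.
Every vertex has degree 3, so 3V = 2E.
Euler: V − E + F = 2 ⇒ (2E)/3 − E + (2 + x) = 2.
Multiply by 6: 2·(2E) − 3·(2E) + 6·(2 + x) = 12, i.e. 12 + 6x − (6 + 5x) = 12.
Collecting terms: x + 6 = 12, so x = 6.
Then 2E = 6 + 5·6 = 36, so E = 18, V = 2E/3 = 12, F = 2 + 6 = 8.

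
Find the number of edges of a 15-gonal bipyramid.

A bipyramid over an n-gon has 2n triangular faces and n + 2 vertices: V = 15 + 2 = 17, E = 3·15 = 45, F = 2·15 = 30.
Check: V − E + F = 17 − 45 + 30 = 2.

45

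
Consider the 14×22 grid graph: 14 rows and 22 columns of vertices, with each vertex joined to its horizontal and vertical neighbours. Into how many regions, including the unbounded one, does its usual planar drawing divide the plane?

The grid has V = 14·22 = 308 vertices and E = 14·21 + 22·13 = 580 edges.
F = 2 − V + E = 2 − 308 + 580 = 274.

274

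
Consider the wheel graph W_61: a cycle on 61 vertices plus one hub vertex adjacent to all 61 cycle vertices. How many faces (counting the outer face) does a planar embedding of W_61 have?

62

W_61 has V = 61 + 1 = 62 vertices and E = 2·61 = 122 edges.
By Euler's formula F = 2 − V + E = 2 − 62 + 122 = 62.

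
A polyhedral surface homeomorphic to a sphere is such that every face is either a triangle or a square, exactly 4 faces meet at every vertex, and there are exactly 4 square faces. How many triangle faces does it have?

8

Let x be the number of triangles; then F = 4 + x.
Edge–face incidences: 2E = 4·4 + 3·x = 16 + 3x.
Every vertex has degree 4, so 4V = 2E.
Euler: V − E + F = 2 ⇒ (2E)/4 − E + (4 + x) = 2.
Multiply by 8: 2·(2E) − 4·(2E) + 8·(4 + x) = 16, i.e. 32 + 8x − 2·(16 + 3x) = 16.
Collecting terms: 2x = 16, so x = 8.
Then 2E = 16 + 3·8 = 40, so E = 20, V = 2E/4 = 10, F = 4 + 8 = 12.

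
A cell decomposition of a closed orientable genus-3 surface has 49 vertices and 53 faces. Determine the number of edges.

106

For a closed orientable surface of genus 3, χ = 2 − 2·3 = -4.
E = V + F − (-4) = 49 + 53 − (-4) = 106.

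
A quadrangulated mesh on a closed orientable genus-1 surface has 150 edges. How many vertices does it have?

75

χ = 2 − 2·1 = 0, and every face is a square so 4F = 2E.
F = 2E/4 = 75. Then V = 0 + E − F = 0 + 150 − 75 = 75.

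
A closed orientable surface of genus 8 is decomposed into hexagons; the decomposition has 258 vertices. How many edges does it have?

408

χ = 2 − 2·8 = -14, and every face is a hexagon so 6F = 2E.
V − E + F = -14 with E = 6F/2 gives 258 − (6/2 − 1)·F = -14, so F = 136 and E = 408.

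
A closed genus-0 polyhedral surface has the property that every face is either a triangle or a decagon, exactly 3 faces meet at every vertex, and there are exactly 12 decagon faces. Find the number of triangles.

Let x be the number of triangles; then F = 12 + x.
Edge–face incidences: 2E = 10·12 + 3·x = 120 + 3x.
Every vertex has degree 3, so 3V = 2E.
Euler: V − E + F = 2 ⇒ (2E)/3 − E + (12 + x) = 2.
Multiply by 6: 2·(2E) − 3·(2E) + 6·(12 + x) = 12, i.e. 72 + 6x − (120 + 3x) = 12.
Collecting terms: 3x − 48 = 12, so 3x = 60, so x = 20.
Then 2E = 120 + 3·20 = 180, so E = 90, V = 2E/3 = 60, F = 12 + 20 = 32.

20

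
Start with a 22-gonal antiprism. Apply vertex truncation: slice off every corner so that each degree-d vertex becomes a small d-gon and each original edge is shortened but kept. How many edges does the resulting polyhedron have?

The base solid has V = 44, E = 88, F = 46.
Truncation replaces each original edge-end by a new vertex, so V′ = 2E = 176.
Each original edge survives, and each old vertex of degree d contributes d new edges; summing degrees gives Σd = 2E, so E′ = E + 2E = 3E = 264.
Each original face survives and each original vertex becomes one new face: F′ = F + V = 90.

264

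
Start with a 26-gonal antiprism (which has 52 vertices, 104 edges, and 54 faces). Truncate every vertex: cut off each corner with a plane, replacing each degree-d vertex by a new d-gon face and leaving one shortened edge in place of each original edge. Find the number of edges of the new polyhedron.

312

Truncation replaces each original edge-end by a new vertex, so V′ = 2E = 208.
Each original edge survives, and each old vertex of degree d contributes d new edges; summing degrees gives Σd = 2E, so E′ = E + 2E = 3E = 312.
Each original face survives and each original vertex becomes one new face: F′ = F + V = 106.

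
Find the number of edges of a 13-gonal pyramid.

A pyramid on an n-gon base has one n-gon and n triangles: V = 13 + 1 = 14, E = 2·13 = 26, F = 13 + 1 = 14.
Check: V − E + F = 14 − 26 + 14 = 2.

26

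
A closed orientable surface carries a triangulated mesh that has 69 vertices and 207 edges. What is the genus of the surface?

1

Every face is a triangle and each edge borders two faces, so 3F = 2·207, giving F = 138.
χ = V − E + F = 69 − 207 + 138 = 0.
For a closed orientable surface χ = 2 − 2g, so g = (2 − (0))/2 = 1.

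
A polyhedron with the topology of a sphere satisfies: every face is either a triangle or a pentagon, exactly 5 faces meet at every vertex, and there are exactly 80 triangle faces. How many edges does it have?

150

Let x be the number of pentagons; then F = 80 + x.
Edge–face incidences: 2E = 3·80 + 5·x = 240 + 5x.
Every vertex has degree 5, so 5V = 2E.
Euler: V − E + F = 2 ⇒ (2E)/5 − E + (80 + x) = 2.
Multiply by 10: 2·(2E) − 5·(2E) + 10·(80 + x) = 20, i.e. 800 + 10x − 3·(240 + 5x) = 20.
Collecting terms: −5x + 80 = 20, so −5x = −60, so x = 12.
Then 2E = 240 + 5·12 = 300, so E = 150, V = 2E/5 = 60, F = 80 + 12 = 92.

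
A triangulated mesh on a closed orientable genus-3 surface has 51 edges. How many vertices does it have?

χ = 2 − 2·3 = -4, and every face is a triangle so 3F = 2E.
F = 2E/3 = 34. Then V = -4 + E − F = -4 + 51 − 34 = 13.

13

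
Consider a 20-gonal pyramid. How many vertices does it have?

A pyramid on an n-gon base has one n-gon and n triangles: V = 20 + 1 = 21, E = 2·20 = 40, F = 20 + 1 = 21.

21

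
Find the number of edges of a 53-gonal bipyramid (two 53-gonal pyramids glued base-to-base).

A bipyramid over an n-gon has 2n triangular faces and n + 2 vertices: V = 53 + 2 = 55, E = 3·53 = 159, F = 2·53 = 106.

159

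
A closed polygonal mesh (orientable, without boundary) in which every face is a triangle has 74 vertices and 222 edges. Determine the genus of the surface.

1

Every face is a triangle and each edge borders two faces, so 3F = 2·222, giving F = 148.
χ = V − E + F = 74 − 222 + 148 = 0.
For a closed orientable surface χ = 2 − 2g, so g = (2 − (0))/2 = 1.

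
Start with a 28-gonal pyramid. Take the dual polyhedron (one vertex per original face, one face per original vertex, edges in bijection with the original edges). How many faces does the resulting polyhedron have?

29

The base solid has V = 29, E = 56, F = 29.
The dual swaps V and F and preserves E: V′ = F = 29, E′ = E = 56, F′ = V = 29.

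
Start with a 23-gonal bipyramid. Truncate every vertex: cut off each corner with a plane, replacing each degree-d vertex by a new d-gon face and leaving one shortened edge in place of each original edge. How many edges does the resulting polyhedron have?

207

The base solid has V = 25, E = 69, F = 46.
Truncation replaces each original edge-end by a new vertex, so V′ = 2E = 138.
Each original edge survives, and each old vertex of degree d contributes d new edges; summing degrees gives Σd = 2E, so E′ = E + 2E = 3E = 207.
Each original face survives and each original vertex becomes one new face: F′ = F + V = 71.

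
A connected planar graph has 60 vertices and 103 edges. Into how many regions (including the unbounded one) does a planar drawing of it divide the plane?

45

Euler's formula for a connected plane graph: V − E + F = 2, so F = 2 − 60 + 103 = 45.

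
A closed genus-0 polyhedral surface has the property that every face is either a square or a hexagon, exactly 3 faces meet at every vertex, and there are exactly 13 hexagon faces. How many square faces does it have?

Let x be the number of squares; then F = 13 + x.
Edge–face incidences: 2E = 6·13 + 4·x = 78 + 4x.
Every vertex has degree 3, so 3V = 2E.
Euler: V − E + F = 2 ⇒ (2E)/3 − E + (13 + x) = 2.
Multiply by 6: 2·(2E) − 3·(2E) + 6·(13 + x) = 12, i.e. 78 + 6x − (78 + 4x) = 12.
Collecting terms: 2x = 12, so x = 6.
Then 2E = 78 + 4·6 = 102, so E = 51, V = 2E/3 = 34, F = 13 + 6 = 19.

6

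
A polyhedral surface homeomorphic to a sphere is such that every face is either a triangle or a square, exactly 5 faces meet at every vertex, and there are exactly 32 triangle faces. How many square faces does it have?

Let x be the number of squares; then F = 32 + x.
Edge–face incidences: 2E = 3·32 + 4·x = 96 + 4x.
Every vertex has degree 5, so 5V = 2E.
Euler: V − E + F = 2 ⇒ (2E)/5 − E + (32 + x) = 2.
Multiply by 10: 2·(2E) − 5·(2E) + 10·(32 + x) = 20, i.e. 320 + 10x − 3·(96 + 4x) = 20.
Collecting terms: −2x + 32 = 20, so −2x = −12, so x = 6.
Then 2E = 96 + 4·6 = 120, so E = 60, V = 2E/5 = 24, F = 32 + 6 = 38.

6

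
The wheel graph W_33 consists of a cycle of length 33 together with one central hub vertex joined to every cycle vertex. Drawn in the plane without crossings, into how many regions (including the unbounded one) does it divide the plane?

34

W_33 has V = 33 + 1 = 34 vertices and E = 2·33 = 66 edges.
By Euler's formula F = 2 − V + E = 2 − 34 + 66 = 34.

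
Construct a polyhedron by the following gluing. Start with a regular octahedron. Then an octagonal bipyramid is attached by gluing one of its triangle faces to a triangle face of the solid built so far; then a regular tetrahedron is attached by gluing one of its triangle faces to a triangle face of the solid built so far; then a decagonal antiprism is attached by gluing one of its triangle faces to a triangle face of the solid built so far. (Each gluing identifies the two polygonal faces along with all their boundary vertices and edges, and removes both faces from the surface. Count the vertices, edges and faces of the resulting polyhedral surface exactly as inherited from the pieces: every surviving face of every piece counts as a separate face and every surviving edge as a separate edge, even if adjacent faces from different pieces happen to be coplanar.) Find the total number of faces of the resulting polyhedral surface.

A regular octahedron: V=6, E=12, F=8.
Attach an octagonal bipyramid (V=10, E=24, F=16) along a 3-gon: merge 3 vertices and 3 edges, delete both glued faces → V=13, E=33, F=22.
Attach a regular tetrahedron (V=4, E=6, F=4) along a 3-gon: merge 3 vertices and 3 edges, delete both glued faces → V=14, E=36, F=24.
Attach a decagonal antiprism (V=20, E=40, F=22) along a 3-gon: merge 3 vertices and 3 edges, delete both glued faces → V=31, E=73, F=44.
Check: V − E + F = 31 − 73 + 44 = 2.

44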